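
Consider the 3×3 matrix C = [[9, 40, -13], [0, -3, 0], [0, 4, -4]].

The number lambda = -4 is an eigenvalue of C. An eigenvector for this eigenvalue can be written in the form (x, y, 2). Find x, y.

We need (C + 4I)v = 0.
C + 4I = [[13, 40, -13], [0, 1, 0], [0, 4, 0]].
Row 1: (13)·x + (40)·y + (-13)·2 = 0
Row 2: (0)·x + (1)·y + (0)·2 = 0
Row 3: (0)·x + (4)·y + (0)·2 = 0
Solving gives x = 2, y = 0.
Check: C·(2, 0, 2) = (-8, 0, -8) = -4·(2, 0, 2).

2, 0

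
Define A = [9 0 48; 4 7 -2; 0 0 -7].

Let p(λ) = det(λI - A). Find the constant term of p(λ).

441

p(λ) = λ^3 - 9λ^2 - 49λ + 441.
The constant term is 441.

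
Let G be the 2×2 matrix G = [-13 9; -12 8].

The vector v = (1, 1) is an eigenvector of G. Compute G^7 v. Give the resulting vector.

First find the eigenvalue: Gv = (-4, -4) = -4·(1, 1), so λ = -4.
Then G^7 v = λ^7·v = (-4)^7·(1, 1) = -16384·(1, 1) = (-16384, -16384).

(-16384, -16384)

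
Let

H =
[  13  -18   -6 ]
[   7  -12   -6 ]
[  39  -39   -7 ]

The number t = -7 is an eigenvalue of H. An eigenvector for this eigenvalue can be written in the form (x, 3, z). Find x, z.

We need (H + 7I)v = 0.
H + 7I = [[20, -18, -6], [7, -5, -6], [39, -39, 0]].
Row 1: (20)·x + (-18)·3 + (-6)·z = 0
Row 2: (7)·x + (-5)·3 + (-6)·z = 0
Row 3: (39)·x + (-39)·3 + (0)·z = 0
Solving gives x = 3, z = 1.
Check: H·(3, 3, 1) = (-21, -21, -7) = -7·(3, 3, 1).

3, 1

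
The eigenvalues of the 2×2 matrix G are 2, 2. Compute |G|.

4

det(G) is the product of the eigenvalues: (2) · (2) = 4.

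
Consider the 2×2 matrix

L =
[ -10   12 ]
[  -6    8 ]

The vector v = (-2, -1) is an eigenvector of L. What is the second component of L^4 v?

-256

First find the eigenvalue: Lv = (8, 4) = -4·(-2, -1), so λ = -4.
Then L^4 v = λ^4·v = (-4)^4·(-2, -1) = 256·(-2, -1) = (-512, -256).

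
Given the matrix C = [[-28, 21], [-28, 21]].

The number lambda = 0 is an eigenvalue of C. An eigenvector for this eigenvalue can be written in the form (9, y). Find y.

We need (C)v = 0.
C = [[-28, 21], [-28, 21]].
Row 1: (-28)·9 + (21)·y = 0
Row 2: (-28)·9 + (21)·y = 0
Solving gives y = 12.
Check: C·(9, 12) = (0, 0) = 0·(9, 12).

12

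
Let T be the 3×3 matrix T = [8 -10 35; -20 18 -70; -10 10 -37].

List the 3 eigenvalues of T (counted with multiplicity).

Compute the characteristic polynomial p(s) = det(sI - T).
Expanding the 3×3 determinant: p(s) = s^3 + 11s^2 + 32s + 28.
Try s = -2: p(-2) = 0, so -2 is a root.
Dividing by (s + 2) leaves s^2 + 9s + 14.
The quadratic factors as (s + 7)·(s + 2).
Eigenvalues: -7, -2, -2.

-7, -2, -2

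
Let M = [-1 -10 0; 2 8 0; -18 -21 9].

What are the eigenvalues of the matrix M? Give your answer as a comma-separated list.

3, 4, 9

The characteristic polynomial is p(λ) = det(λI - M).
Expanding along the first row, p(λ) = λ^3 - 16λ^2 + 75λ - 108.
Since p(3) = 0, λ = 3 is a root.
Factor out (λ - 3): p(λ) = (λ - 3)·(λ^2 - 13λ + 36).
The quadratic factors as (λ - 4)·(λ - 9).
Eigenvalues: 3, 4, 9.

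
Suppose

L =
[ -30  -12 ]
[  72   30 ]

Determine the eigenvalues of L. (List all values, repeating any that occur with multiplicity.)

det(L - lambda·I) = (-30 - lambda)(30 - lambda) - (-12)·(72) = lambda^2 - 36.
This factors as (lambda + 6)·(lambda - 6) = 0.
Eigenvalues: -6, 6.

-6, 6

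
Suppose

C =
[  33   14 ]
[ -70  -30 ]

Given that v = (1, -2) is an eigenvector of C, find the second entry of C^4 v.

First find the eigenvalue: Cv = (5, -10) = 5·(1, -2), so λ = 5.
Then C^4 v = λ^4·v = 5^4·(1, -2) = 625·(1, -2) = (625, -1250).

-1250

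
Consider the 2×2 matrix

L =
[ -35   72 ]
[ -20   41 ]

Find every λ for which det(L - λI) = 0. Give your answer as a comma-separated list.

1, 5

det(L - rI) = (-35 - r)(41 - r) - (72)·(-20) = r^2 - 6r + 5.
This factors as (r - 1)·(r - 5) = 0.
Eigenvalues: 1, 5.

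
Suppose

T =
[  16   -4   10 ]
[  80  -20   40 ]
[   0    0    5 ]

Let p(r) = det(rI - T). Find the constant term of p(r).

p(r) = r^3 - r^2 - 20r.
The constant term is 0.

0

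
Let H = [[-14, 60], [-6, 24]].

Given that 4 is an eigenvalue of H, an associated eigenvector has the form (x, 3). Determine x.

We need (H - 4I)v = 0.
H - 4I = [[-18, 60], [-6, 20]].
Row 1: (-18)·x + (60)·3 = 0
Row 2: (-6)·x + (20)·3 = 0
Solving gives x = 10.
Check: H·(10, 3) = (40, 12) = 4·(10, 3).

10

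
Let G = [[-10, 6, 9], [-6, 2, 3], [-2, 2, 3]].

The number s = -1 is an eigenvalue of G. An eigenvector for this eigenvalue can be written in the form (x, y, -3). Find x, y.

We need (G + 1I)v = 0.
G + 1I = [[-9, 6, 9], [-6, 3, 3], [-2, 2, 4]].
Row 1: (-9)·x + (6)·y + (9)·-3 = 0
Row 2: (-6)·x + (3)·y + (3)·-3 = 0
Row 3: (-2)·x + (2)·y + (4)·-3 = 0
Solving gives x = 3, y = 9.
Check: G·(3, 9, -3) = (-3, -9, 3) = -1·(3, 9, -3).

3, 9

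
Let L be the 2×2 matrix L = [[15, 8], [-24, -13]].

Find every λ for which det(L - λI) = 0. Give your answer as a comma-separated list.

-1, 3

det(L - λI) = (15 - λ)(-13 - λ) - (8)·(-24) = λ^2 - 2λ - 3.
This factors as (λ + 1)·(λ - 3) = 0.
Eigenvalues: -1, 3.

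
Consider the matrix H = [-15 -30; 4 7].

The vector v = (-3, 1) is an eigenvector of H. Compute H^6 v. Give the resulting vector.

(-46875, 15625)

First find the eigenvalue: Hv = (15, -5) = -5·(-3, 1), so λ = -5.
Then H^6 v = λ^6·v = (-5)^6·(-3, 1) = 15625·(-3, 1) = (-46875, 15625).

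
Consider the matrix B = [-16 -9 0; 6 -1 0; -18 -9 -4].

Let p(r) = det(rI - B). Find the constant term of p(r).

p(r) = r^3 + 21r^2 + 138r + 280.
The constant term is 280.

280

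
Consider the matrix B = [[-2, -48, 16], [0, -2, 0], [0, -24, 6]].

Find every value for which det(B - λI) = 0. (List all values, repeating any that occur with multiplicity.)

-2, -2, 6

The characteristic polynomial is p(λ) = det(λI - B).
Expanding along the first row, p(λ) = λ^3 - 2λ^2 - 20λ - 24.
Try λ = -2: p(-2) = 0, so -2 is a root.
Dividing by (λ + 2) leaves λ^2 - 4λ - 12.
The quadratic factors as (λ + 2)·(λ - 6).
Eigenvalues: -2, -2, 6.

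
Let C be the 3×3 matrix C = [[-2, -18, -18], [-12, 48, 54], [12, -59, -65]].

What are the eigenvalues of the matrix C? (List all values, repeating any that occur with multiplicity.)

-11, -6, -2

Compute the characteristic polynomial p(λ) = det(λI - C).
Expanding the 3×3 determinant: p(λ) = λ^3 + 19λ^2 + 100λ + 132.
Rational-root test: λ = -6 gives p(-6) = 0.
Factor out (λ + 6): p(λ) = (λ + 6)·(λ^2 + 13λ + 22).
The quadratic factors as (λ + 11)·(λ + 2).
Eigenvalues: -11, -6, -2.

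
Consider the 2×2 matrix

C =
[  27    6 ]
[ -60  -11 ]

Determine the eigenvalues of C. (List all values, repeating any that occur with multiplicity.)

7, 9

det(C - μI) = (27 - μ)(-11 - μ) - (6)·(-60) = μ^2 - 16μ + 63.
This factors as (μ - 7)·(μ - 9) = 0.
Eigenvalues: 7, 9.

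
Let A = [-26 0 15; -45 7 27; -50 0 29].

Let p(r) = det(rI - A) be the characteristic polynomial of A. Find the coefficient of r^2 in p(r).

-10

The coefficient of r^2 of det(rI - A) is −trace(A).
trace(A) = (-26) + (7) + (29) = 10, so the coefficient is -10.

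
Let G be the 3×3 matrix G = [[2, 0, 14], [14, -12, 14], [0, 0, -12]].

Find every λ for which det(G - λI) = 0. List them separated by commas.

-12, -12, 2

Set up det(λI - G) = 0.
Expanding the 3×3 determinant: p(λ) = λ^3 + 22λ^2 + 96λ - 288.
Try λ = -12: p(-12) = 0, so -12 is a root.
Factor out (λ + 12): p(λ) = (λ + 12)·(λ^2 + 10λ - 24).
The quadratic factors as (λ + 12)·(λ - 2).
Eigenvalues: -12, -12, 2.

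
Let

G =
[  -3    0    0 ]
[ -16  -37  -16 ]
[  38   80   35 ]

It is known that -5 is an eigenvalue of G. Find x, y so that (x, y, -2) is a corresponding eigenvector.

We need (G + 5I)v = 0.
G + 5I = [[2, 0, 0], [-16, -32, -16], [38, 80, 40]].
Row 1: (2)·x + (0)·y + (0)·-2 = 0
Row 2: (-16)·x + (-32)·y + (-16)·-2 = 0
Row 3: (38)·x + (80)·y + (40)·-2 = 0
Solving gives x = 0, y = 1.
Check: G·(0, 1, -2) = (0, -5, 10) = -5·(0, 1, -2).

0, 1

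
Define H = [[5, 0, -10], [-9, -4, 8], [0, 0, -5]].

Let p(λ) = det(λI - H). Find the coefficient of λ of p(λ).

p(λ) = λ^3 + 4λ^2 - 25λ - 100.
The coefficient of λ is -25.

-25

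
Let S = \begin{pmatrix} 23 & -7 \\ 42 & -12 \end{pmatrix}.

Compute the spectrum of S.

det(S - λI) = (23 - λ)(-12 - λ) - (-7)·(42) = λ^2 - 11λ + 18.
This factors as (λ - 2)·(λ - 9) = 0.
Eigenvalues: 2, 9.

2, 9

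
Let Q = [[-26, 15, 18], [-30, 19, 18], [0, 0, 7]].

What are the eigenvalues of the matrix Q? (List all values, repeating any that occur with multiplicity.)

Set up det(λI - Q) = 0.
Cofactor expansion gives p(λ) = λ^3 - 93λ + 308.
Since p(4) = 0, λ = 4 is a root.
Dividing by (λ - 4) leaves λ^2 + 4λ - 77.
The quadratic factors as (λ + 11)·(λ - 7).
Eigenvalues: -11, 4, 7.

-11, 4, 7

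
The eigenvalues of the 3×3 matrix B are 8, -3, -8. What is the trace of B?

trace(B) is the sum of the eigenvalues: (8) + (-3) + (-8) = -3.

-3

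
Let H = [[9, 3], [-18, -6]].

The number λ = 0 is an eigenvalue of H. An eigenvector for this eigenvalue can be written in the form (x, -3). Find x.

1

We need (H)v = 0.
H = [[9, 3], [-18, -6]].
Row 1: (9)·x + (3)·-3 = 0
Row 2: (-18)·x + (-6)·-3 = 0
Solving gives x = 1.
Check: H·(1, -3) = (0, 0) = 0·(1, -3).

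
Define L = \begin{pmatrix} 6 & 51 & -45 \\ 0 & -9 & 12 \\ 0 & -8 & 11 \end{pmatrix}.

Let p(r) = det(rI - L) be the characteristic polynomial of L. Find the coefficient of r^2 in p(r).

The coefficient of r^2 of det(rI - L) is −trace(L).
trace(L) = (6) + (-9) + (11) = 8, so the coefficient is -8.

-8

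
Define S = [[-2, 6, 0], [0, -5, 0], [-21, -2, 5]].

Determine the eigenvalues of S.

-5, -2, 5

The characteristic polynomial is p(lambda) = det(lambda·I - S).
Expanding the 3×3 determinant: p(lambda) = lambda^3 + 2·lambda^2 - 25·lambda - 50.
Try lambda = -5: p(-5) = 0, so -5 is a root.
Dividing by (lambda + 5) leaves lambda^2 - 3·lambda - 10.
The quadratic factors as (lambda + 2)·(lambda - 5).
Eigenvalues: -5, -2, 5.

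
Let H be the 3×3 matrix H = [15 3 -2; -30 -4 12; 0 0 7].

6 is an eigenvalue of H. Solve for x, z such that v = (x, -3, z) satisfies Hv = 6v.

1, 0

We need (H - 6I)v = 0.
H - 6I = [[9, 3, -2], [-30, -10, 12], [0, 0, 1]].
Row 1: (9)·x + (3)·-3 + (-2)·z = 0
Row 2: (-30)·x + (-10)·-3 + (12)·z = 0
Row 3: (0)·x + (0)·-3 + (1)·z = 0
Solving gives x = 1, z = 0.
Check: H·(1, -3, 0) = (6, -18, 0) = 6·(1, -3, 0).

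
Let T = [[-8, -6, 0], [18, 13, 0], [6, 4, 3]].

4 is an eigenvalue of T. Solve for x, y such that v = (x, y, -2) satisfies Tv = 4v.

1, -2

We need (T - 4I)v = 0.
T - 4I = [[-12, -6, 0], [18, 9, 0], [6, 4, -1]].
Row 1: (-12)·x + (-6)·y + (0)·-2 = 0
Row 2: (18)·x + (9)·y + (0)·-2 = 0
Row 3: (6)·x + (4)·y + (-1)·-2 = 0
Solving gives x = 1, y = -2.
Check: T·(1, -2, -2) = (4, -8, -8) = 4·(1, -2, -2).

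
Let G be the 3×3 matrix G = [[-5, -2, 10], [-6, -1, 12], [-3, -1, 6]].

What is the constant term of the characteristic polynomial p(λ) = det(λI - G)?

0

p(0) = det(0·I − G) = det(−G) = (−1)^3·det(G).
det(G) = 0, so p(0) = 0.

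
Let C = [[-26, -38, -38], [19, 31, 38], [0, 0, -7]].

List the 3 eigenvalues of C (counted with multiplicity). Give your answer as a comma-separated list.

Set up det(tI - C) = 0.
Cofactor expansion gives p(t) = t^3 + 2t^2 - 119t - 588.
Try t = 12: p(12) = 0, so 12 is a root.
Factor out (t - 12): p(t) = (t - 12)·(t^2 + 14t + 49).
The quadratic factor is (t + 7)^2.
Eigenvalues: -7, -7, 12.

-7, -7, 12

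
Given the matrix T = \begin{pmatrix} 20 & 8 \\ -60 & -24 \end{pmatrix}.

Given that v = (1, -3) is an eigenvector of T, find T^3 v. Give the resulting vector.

First find the eigenvalue: Tv = (-4, 12) = -4·(1, -3), so λ = -4.
Then T^3 v = λ^3·v = (-4)^3·(1, -3) = -64·(1, -3) = (-64, 192).

(-64, 192)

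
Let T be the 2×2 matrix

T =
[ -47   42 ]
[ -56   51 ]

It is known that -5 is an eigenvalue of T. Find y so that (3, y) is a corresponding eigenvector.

3

We need (T + 5I)v = 0.
T + 5I = [[-42, 42], [-56, 56]].
Row 1: (-42)·3 + (42)·y = 0
Row 2: (-56)·3 + (56)·y = 0
Solving gives y = 3.
Check: T·(3, 3) = (-15, -15) = -5·(3, 3).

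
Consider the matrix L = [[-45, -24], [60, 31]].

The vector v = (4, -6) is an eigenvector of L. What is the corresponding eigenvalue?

Compute Lv: L·(4, -6) = (-36, 54).
Since Lv = λv, compare component 1: -36 = λ·4, so λ = -9.

-9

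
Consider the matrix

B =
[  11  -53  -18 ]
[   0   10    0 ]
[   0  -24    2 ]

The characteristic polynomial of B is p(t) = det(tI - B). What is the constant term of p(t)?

p(t) = t^3 - 23t^2 + 152t - 220.
The constant term is -220.

-220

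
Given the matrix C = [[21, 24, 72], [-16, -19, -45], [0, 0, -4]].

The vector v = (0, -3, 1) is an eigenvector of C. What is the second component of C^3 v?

192

First find the eigenvalue: Cv = (0, 12, -4) = -4·(0, -3, 1), so λ = -4.
Then C^3 v = λ^3·v = (-4)^3·(0, -3, 1) = -64·(0, -3, 1) = (0, 192, -64).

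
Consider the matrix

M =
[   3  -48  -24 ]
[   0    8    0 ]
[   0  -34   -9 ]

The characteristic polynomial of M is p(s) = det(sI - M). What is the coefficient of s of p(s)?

p(s) = s^3 - 2s^2 - 75s + 216.
The coefficient of s is -75.

-75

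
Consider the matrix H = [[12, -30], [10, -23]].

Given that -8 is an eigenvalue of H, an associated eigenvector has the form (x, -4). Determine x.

We need (H + 8I)v = 0.
H + 8I = [[20, -30], [10, -15]].
Row 1: (20)·x + (-30)·-4 = 0
Row 2: (10)·x + (-15)·-4 = 0
Solving gives x = -6.
Check: H·(-6, -4) = (48, 32) = -8·(-6, -4).

-6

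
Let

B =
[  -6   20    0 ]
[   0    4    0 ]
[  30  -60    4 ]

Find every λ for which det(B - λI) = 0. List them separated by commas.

Compute the characteristic polynomial p(μ) = det(μI - B).
Cofactor expansion gives p(μ) = μ^3 - 2μ^2 - 32μ + 96.
Try μ = -6: p(-6) = 0, so -6 is a root.
Dividing by (μ + 6) leaves μ^2 - 8μ + 16.
The quadratic factor is (μ - 4)^2.
Eigenvalues: -6, 4, 4.

-6, 4, 4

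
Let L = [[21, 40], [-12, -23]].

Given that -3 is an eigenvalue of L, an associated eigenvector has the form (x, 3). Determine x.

-5

We need (L + 3I)v = 0.
L + 3I = [[24, 40], [-12, -20]].
Row 1: (24)·x + (40)·3 = 0
Row 2: (-12)·x + (-20)·3 = 0
Solving gives x = -5.
Check: L·(-5, 3) = (15, -9) = -3·(-5, 3).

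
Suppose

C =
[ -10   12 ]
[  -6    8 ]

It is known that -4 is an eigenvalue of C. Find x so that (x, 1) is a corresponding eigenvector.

We need (C + 4I)v = 0.
C + 4I = [[-6, 12], [-6, 12]].
Row 1: (-6)·x + (12)·1 = 0
Row 2: (-6)·x + (12)·1 = 0
Solving gives x = 2.
Check: C·(2, 1) = (-8, -4) = -4·(2, 1).

2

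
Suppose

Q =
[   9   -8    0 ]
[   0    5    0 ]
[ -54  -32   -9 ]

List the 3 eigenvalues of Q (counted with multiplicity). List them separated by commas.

-9, 5, 9

Compute the characteristic polynomial p(t) = det(tI - Q).
Expanding along the first row, p(t) = t^3 - 5t^2 - 81t + 405.
Try t = 5: p(5) = 0, so 5 is a root.
Factor out (t - 5): p(t) = (t - 5)·(t^2 - 81).
The quadratic factors as (t + 9)·(t - 9).
Eigenvalues: -9, 5, 9.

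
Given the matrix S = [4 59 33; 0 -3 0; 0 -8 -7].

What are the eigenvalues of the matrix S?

-7, -3, 4

Compute the characteristic polynomial p(t) = det(tI - S).
Expanding the 3×3 determinant: p(t) = t^3 + 6t^2 - 19t - 84.
Since p(-3) = 0, t = -3 is a root.
Factor out (t + 3): p(t) = (t + 3)·(t^2 + 3t - 28).
The quadratic factors as (t + 7)·(t - 4).
Eigenvalues: -7, -3, 4.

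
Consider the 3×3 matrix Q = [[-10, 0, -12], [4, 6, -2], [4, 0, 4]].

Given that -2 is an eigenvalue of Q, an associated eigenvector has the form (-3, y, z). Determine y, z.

2, 2

We need (Q + 2I)v = 0.
Q + 2I = [[-8, 0, -12], [4, 8, -2], [4, 0, 6]].
Row 1: (-8)·-3 + (0)·y + (-12)·z = 0
Row 2: (4)·-3 + (8)·y + (-2)·z = 0
Row 3: (4)·-3 + (0)·y + (6)·z = 0
Solving gives y = 2, z = 2.
Check: Q·(-3, 2, 2) = (6, -4, -4) = -2·(-3, 2, 2).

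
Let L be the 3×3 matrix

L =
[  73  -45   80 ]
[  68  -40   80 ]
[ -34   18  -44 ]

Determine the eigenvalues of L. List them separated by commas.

Set up det(rI - L) = 0.
Expanding along the first row, p(r) = r^3 + 11r^2 - 32r - 240.
Since p(5) = 0, r = 5 is a root.
Factor out (r - 5): p(r) = (r - 5)·(r^2 + 16r + 48).
The quadratic factors as (r + 12)·(r + 4).
Eigenvalues: -12, -4, 5.

-12, -4, 5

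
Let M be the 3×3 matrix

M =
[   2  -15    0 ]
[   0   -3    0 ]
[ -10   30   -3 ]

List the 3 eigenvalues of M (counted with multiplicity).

-3, -3, 2

The characteristic polynomial is p(lambda) = det(lambda·I - M).
Expanding along the first row, p(lambda) = lambda^3 + 4·lambda^2 - 3·lambda - 18.
Since p(2) = 0, lambda = 2 is a root.
Dividing by (lambda - 2) leaves lambda^2 + 6·lambda + 9.
The quadratic factor is (lambda + 3)^2.
Eigenvalues: -3, -3, 2.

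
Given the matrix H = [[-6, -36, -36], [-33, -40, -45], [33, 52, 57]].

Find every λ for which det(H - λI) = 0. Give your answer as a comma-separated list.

Compute the characteristic polynomial p(s) = det(sI - H).
Expanding the 3×3 determinant: p(s) = s^3 - 11s^2 - 42s + 360.
Rational-root test: s = 12 gives p(12) = 0.
Factor out (s - 12): p(s) = (s - 12)·(s^2 + s - 30).
The quadratic factors as (s + 6)·(s - 5).
Eigenvalues: -6, 5, 12.

-6, 5, 12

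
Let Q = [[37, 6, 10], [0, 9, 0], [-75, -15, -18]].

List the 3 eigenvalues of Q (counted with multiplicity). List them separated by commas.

7, 9, 12

Set up det(λI - Q) = 0.
Expanding along the first row, p(λ) = λ^3 - 28λ^2 + 255λ - 756.
Rational-root test: λ = 9 gives p(9) = 0.
Factor out (λ - 9): p(λ) = (λ - 9)·(λ^2 - 19λ + 84).
The quadratic factors as (λ - 7)·(λ - 12).
Eigenvalues: 7, 9, 12.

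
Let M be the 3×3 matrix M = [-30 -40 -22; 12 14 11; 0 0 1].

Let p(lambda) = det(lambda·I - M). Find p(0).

-60

p(0) = det(0·I − M) = det(−M) = (−1)^3·det(M).
det(M) = 60, so p(0) = -60.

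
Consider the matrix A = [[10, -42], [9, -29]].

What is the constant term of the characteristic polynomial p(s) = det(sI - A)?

88

p(0) = det(0·I − A) = det(−A) = (−1)^2·det(A).
det(A) = 88, so p(0) = 88.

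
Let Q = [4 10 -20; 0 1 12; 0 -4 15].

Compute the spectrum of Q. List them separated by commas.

4, 7, 9

The characteristic polynomial is p(λ) = det(λI - Q).
Cofactor expansion gives p(λ) = λ^3 - 20λ^2 + 127λ - 252.
Rational-root test: λ = 4 gives p(4) = 0.
Dividing by (λ - 4) leaves λ^2 - 16λ + 63.
The quadratic factors as (λ - 7)·(λ - 9).
Eigenvalues: 4, 7, 9.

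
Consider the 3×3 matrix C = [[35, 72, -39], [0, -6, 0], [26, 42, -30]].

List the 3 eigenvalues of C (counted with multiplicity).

-6, -4, 9

Set up det(λI - C) = 0.
Expanding the 3×3 determinant: p(λ) = λ^3 + λ^2 - 66λ - 216.
Rational-root test: λ = 9 gives p(9) = 0.
Dividing by (λ - 9) leaves λ^2 + 10λ + 24.
The quadratic factors as (λ + 6)·(λ + 4).
Eigenvalues: -6, -4, 9.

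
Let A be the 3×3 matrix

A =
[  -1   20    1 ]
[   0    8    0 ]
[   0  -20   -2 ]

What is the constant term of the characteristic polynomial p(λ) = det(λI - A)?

-16

p(0) = det(0·I − A) = det(−A) = (−1)^3·det(A).
det(A) = 16, so p(0) = -16.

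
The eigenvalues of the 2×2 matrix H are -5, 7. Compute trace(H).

trace(H) is the sum of the eigenvalues: (-5) + (7) = 2.

2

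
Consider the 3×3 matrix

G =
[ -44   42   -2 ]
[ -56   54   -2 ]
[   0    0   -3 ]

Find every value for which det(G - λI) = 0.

The characteristic polynomial is p(lambda) = det(lambda·I - G).
Expanding the 3×3 determinant: p(lambda) = lambda^3 - 7·lambda^2 - 54·lambda - 72.
Try lambda = -3: p(-3) = 0, so -3 is a root.
Dividing by (lambda + 3) leaves lambda^2 - 10·lambda - 24.
The quadratic factors as (lambda + 2)·(lambda - 12).
Eigenvalues: -3, -2, 12.

-3, -2, 12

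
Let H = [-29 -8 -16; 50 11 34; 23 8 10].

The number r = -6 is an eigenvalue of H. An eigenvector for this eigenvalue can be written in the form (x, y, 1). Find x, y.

We need (H + 6I)v = 0.
H + 6I = [[-23, -8, -16], [50, 17, 34], [23, 8, 16]].
Row 1: (-23)·x + (-8)·y + (-16)·1 = 0
Row 2: (50)·x + (17)·y + (34)·1 = 0
Row 3: (23)·x + (8)·y + (16)·1 = 0
Solving gives x = 0, y = -2.
Check: H·(0, -2, 1) = (0, 12, -6) = -6·(0, -2, 1).

0, -2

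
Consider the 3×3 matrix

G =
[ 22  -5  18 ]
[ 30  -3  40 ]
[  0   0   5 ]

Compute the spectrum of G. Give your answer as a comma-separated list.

5, 7, 12

Compute the characteristic polynomial p(t) = det(tI - G).
Cofactor expansion gives p(t) = t^3 - 24t^2 + 179t - 420.
Rational-root test: t = 12 gives p(12) = 0.
Dividing by (t - 12) leaves t^2 - 12t + 35.
The quadratic factors as (t - 5)·(t - 7).
Eigenvalues: 5, 7, 12.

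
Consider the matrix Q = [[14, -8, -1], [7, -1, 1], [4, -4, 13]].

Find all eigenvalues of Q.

The characteristic polynomial is p(λ) = det(λI - Q).
Expanding along the first row, p(λ) = λ^3 - 26λ^2 + 219λ - 594.
Since p(6) = 0, λ = 6 is a root.
Dividing by (λ - 6) leaves λ^2 - 20λ + 99.
The quadratic factors as (λ - 9)·(λ - 11).
Eigenvalues: 6, 9, 11.

6, 9, 11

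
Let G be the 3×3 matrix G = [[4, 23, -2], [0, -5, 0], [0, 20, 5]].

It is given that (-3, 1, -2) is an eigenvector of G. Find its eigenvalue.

Compute Gv: G·(-3, 1, -2) = (15, -5, 10).
Since Gv = λv, compare component 1: 15 = λ·-3, so λ = -5.

-5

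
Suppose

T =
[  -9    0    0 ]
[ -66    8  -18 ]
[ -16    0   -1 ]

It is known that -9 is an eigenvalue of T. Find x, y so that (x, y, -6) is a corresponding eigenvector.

-3, -18

We need (T + 9I)v = 0.
T + 9I = [[0, 0, 0], [-66, 17, -18], [-16, 0, 8]].
Row 1: (0)·x + (0)·y + (0)·-6 = 0
Row 2: (-66)·x + (17)·y + (-18)·-6 = 0
Row 3: (-16)·x + (0)·y + (8)·-6 = 0
Solving gives x = -3, y = -18.
Check: T·(-3, -18, -6) = (27, 162, 54) = -9·(-3, -18, -6).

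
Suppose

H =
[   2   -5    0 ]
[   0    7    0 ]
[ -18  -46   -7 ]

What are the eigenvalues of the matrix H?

Compute the characteristic polynomial p(r) = det(rI - H).
Cofactor expansion gives p(r) = r^3 - 2r^2 - 49r + 98.
Rational-root test: r = 7 gives p(7) = 0.
Factor out (r - 7): p(r) = (r - 7)·(r^2 + 5r - 14).
The quadratic factors as (r + 7)·(r - 2).
Eigenvalues: -7, 2, 7.

-7, 2, 7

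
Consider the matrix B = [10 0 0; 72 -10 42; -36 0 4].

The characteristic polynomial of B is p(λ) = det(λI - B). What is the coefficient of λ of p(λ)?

p(λ) = λ^3 - 4λ^2 - 100λ + 400.
The coefficient of λ is -100.

-100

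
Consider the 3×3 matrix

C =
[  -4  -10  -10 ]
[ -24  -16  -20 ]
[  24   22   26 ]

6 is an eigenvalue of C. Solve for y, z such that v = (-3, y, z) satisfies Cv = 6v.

We need (C - 6I)v = 0.
C - 6I = [[-10, -10, -10], [-24, -22, -20], [24, 22, 20]].
Row 1: (-10)·-3 + (-10)·y + (-10)·z = 0
Row 2: (-24)·-3 + (-22)·y + (-20)·z = 0
Row 3: (24)·-3 + (22)·y + (20)·z = 0
Solving gives y = 6, z = -3.
Check: C·(-3, 6, -3) = (-18, 36, -18) = 6·(-3, 6, -3).

6, -3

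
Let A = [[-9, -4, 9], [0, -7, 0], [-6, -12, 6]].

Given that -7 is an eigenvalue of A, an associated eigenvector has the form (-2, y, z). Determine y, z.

1, 0

We need (A + 7I)v = 0.
A + 7I = [[-2, -4, 9], [0, 0, 0], [-6, -12, 13]].
Row 1: (-2)·-2 + (-4)·y + (9)·z = 0
Row 2: (0)·-2 + (0)·y + (0)·z = 0
Row 3: (-6)·-2 + (-12)·y + (13)·z = 0
Solving gives y = 1, z = 0.
Check: A·(-2, 1, 0) = (14, -7, 0) = -7·(-2, 1, 0).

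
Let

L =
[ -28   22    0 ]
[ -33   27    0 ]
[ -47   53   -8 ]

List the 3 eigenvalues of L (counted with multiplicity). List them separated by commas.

The characteristic polynomial is p(λ) = det(λI - L).
Expanding along the first row, p(λ) = λ^3 + 9λ^2 - 22λ - 240.
Rational-root test: λ = 5 gives p(5) = 0.
Factor out (λ - 5): p(λ) = (λ - 5)·(λ^2 + 14λ + 48).
The quadratic factors as (λ + 8)·(λ + 6).
Eigenvalues: -8, -6, 5.

-8, -6, 5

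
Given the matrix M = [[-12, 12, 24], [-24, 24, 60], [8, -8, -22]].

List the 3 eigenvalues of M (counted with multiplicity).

Compute the characteristic polynomial p(λ) = det(λI - M).
Expanding the 3×3 determinant: p(λ) = λ^3 + 10λ^2 + 24λ.
Rational-root test: λ = 0 gives p(0) = 0.
Dividing by λ leaves λ^2 + 10λ + 24.
The quadratic factors as (λ + 6)·(λ + 4).
Eigenvalues: -6, -4, 0.

-6, -4, 0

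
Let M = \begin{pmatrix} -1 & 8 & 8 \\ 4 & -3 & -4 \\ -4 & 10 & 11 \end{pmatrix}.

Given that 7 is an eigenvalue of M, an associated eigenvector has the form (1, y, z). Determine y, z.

We need (M - 7I)v = 0.
M - 7I = [[-8, 8, 8], [4, -10, -4], [-4, 10, 4]].
Row 1: (-8)·1 + (8)·y + (8)·z = 0
Row 2: (4)·1 + (-10)·y + (-4)·z = 0
Row 3: (-4)·1 + (10)·y + (4)·z = 0
Solving gives y = 0, z = 1.
Check: M·(1, 0, 1) = (7, 0, 7) = 7·(1, 0, 1).

0, 1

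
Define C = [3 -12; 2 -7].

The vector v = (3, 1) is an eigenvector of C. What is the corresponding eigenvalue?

-1

Compute Cv: C·(3, 1) = (-3, -1).
Since Cv = λv, compare component 1: -3 = λ·3, so λ = -1.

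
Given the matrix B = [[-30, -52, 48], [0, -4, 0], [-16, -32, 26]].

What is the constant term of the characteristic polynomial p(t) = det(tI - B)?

-48

p(0) = det(0·I − B) = det(−B) = (−1)^3·det(B).
det(B) = 48, so p(0) = -48.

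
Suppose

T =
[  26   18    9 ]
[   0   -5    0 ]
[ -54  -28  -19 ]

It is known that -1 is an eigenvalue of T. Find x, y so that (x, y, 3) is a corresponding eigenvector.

-1, 0

We need (T + 1I)v = 0.
T + 1I = [[27, 18, 9], [0, -4, 0], [-54, -28, -18]].
Row 1: (27)·x + (18)·y + (9)·3 = 0
Row 2: (0)·x + (-4)·y + (0)·3 = 0
Row 3: (-54)·x + (-28)·y + (-18)·3 = 0
Solving gives x = -1, y = 0.
Check: T·(-1, 0, 3) = (1, 0, -3) = -1·(-1, 0, 3).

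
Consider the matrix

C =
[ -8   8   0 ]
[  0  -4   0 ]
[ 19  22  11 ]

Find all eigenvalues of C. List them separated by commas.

The characteristic polynomial is p(lambda) = det(lambda·I - C).
Expanding the 3×3 determinant: p(lambda) = lambda^3 + lambda^2 - 100·lambda - 352.
Since p(-4) = 0, lambda = -4 is a root.
Dividing by (lambda + 4) leaves lambda^2 - 3·lambda - 88.
The quadratic factors as (lambda + 8)·(lambda - 11).
Eigenvalues: -8, -4, 11.

-8, -4, 11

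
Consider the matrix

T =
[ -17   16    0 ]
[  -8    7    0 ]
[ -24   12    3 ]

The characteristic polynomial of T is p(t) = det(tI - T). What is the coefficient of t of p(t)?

p(t) = t^3 + 7t^2 - 21t - 27.
The coefficient of t is -21.

-21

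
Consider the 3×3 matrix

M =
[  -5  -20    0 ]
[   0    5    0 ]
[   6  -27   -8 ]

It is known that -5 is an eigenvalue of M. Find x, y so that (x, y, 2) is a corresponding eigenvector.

We need (M + 5I)v = 0.
M + 5I = [[0, -20, 0], [0, 10, 0], [6, -27, -3]].
Row 1: (0)·x + (-20)·y + (0)·2 = 0
Row 2: (0)·x + (10)·y + (0)·2 = 0
Row 3: (6)·x + (-27)·y + (-3)·2 = 0
Solving gives x = 1, y = 0.
Check: M·(1, 0, 2) = (-5, 0, -10) = -5·(1, 0, 2).

1, 0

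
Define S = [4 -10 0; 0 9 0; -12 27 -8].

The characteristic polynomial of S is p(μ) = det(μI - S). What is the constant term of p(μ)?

288

p(μ) = μ^3 - 5μ^2 - 68μ + 288.
The constant term is 288.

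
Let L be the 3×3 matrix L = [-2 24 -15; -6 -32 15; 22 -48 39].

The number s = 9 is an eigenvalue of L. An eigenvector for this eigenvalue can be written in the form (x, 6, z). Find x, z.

We need (L - 9I)v = 0.
L - 9I = [[-11, 24, -15], [-6, -41, 15], [22, -48, 30]].
Row 1: (-11)·x + (24)·6 + (-15)·z = 0
Row 2: (-6)·x + (-41)·6 + (15)·z = 0
Row 3: (22)·x + (-48)·6 + (30)·z = 0
Solving gives x = -6, z = 14.
Check: L·(-6, 6, 14) = (-54, 54, 126) = 9·(-6, 6, 14).

-6, 14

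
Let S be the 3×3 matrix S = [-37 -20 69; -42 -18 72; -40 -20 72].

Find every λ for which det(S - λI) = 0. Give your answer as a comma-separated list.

2, 3, 12

Set up det(sI - S) = 0.
Expanding along the first row, p(s) = s^3 - 17s^2 + 66s - 72.
Rational-root test: s = 3 gives p(3) = 0.
Factor out (s - 3): p(s) = (s - 3)·(s^2 - 14s + 24).
The quadratic factors as (s - 2)·(s - 12).
Eigenvalues: 2, 3, 12.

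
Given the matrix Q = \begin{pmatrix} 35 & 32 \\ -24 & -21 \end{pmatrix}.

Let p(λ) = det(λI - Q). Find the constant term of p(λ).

p(λ) = λ^2 - 14λ + 33.
The constant term is 33.

33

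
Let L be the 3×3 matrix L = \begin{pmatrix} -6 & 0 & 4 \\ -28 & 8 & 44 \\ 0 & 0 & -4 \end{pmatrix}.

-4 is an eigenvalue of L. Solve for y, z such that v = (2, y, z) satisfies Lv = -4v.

1, 1

We need (L + 4I)v = 0.
L + 4I = [[-2, 0, 4], [-28, 12, 44], [0, 0, 0]].
Row 1: (-2)·2 + (0)·y + (4)·z = 0
Row 2: (-28)·2 + (12)·y + (44)·z = 0
Row 3: (0)·2 + (0)·y + (0)·z = 0
Solving gives y = 1, z = 1.
Check: L·(2, 1, 1) = (-8, -4, -4) = -4·(2, 1, 1).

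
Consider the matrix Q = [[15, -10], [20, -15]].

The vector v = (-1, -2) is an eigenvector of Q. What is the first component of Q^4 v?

First find the eigenvalue: Qv = (5, 10) = -5·(-1, -2), so λ = -5.
Then Q^4 v = λ^4·v = (-5)^4·(-1, -2) = 625·(-1, -2) = (-625, -1250).

-625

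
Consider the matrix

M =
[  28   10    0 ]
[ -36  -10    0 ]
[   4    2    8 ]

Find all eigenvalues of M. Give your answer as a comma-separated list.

8, 8, 10

The characteristic polynomial is p(lambda) = det(lambda·I - M).
Expanding the 3×3 determinant: p(lambda) = lambda^3 - 26·lambda^2 + 224·lambda - 640.
Try lambda = 8: p(8) = 0, so 8 is a root.
Dividing by (lambda - 8) leaves lambda^2 - 18·lambda + 80.
The quadratic factors as (lambda - 8)·(lambda - 10).
Eigenvalues: 8, 8, 10.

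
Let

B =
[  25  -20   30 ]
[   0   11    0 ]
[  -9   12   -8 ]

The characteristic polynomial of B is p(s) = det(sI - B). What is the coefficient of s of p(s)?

257

p(s) = s^3 - 28s^2 + 257s - 770.
The coefficient of s is 257.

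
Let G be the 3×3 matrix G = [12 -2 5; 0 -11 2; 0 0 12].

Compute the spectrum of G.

-11, 12, 12

G is upper triangular, so its eigenvalues are the diagonal entries.
Diagonal: 12, -11, 12.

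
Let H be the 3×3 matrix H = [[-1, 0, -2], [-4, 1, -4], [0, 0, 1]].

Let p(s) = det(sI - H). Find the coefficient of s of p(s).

p(s) = s^3 - s^2 - s + 1.
The coefficient of s is -1.

-1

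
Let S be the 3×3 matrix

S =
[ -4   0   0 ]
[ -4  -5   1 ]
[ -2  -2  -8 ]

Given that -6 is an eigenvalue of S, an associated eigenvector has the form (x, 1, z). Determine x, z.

0, -1

We need (S + 6I)v = 0.
S + 6I = [[2, 0, 0], [-4, 1, 1], [-2, -2, -2]].
Row 1: (2)·x + (0)·1 + (0)·z = 0
Row 2: (-4)·x + (1)·1 + (1)·z = 0
Row 3: (-2)·x + (-2)·1 + (-2)·z = 0
Solving gives x = 0, z = -1.
Check: S·(0, 1, -1) = (0, -6, 6) = -6·(0, 1, -1).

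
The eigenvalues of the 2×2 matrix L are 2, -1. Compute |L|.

det(L) is the product of the eigenvalues: (2) · (-1) = -2.

-2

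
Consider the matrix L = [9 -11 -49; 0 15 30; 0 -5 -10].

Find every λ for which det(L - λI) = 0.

Set up det(lambda·I - L) = 0.
Expanding along the first row, p(lambda) = lambda^3 - 14·lambda^2 + 45·lambda.
Since p(5) = 0, lambda = 5 is a root.
Dividing by (lambda - 5) leaves lambda^2 - 9·lambda.
The quadratic factors as lambda·(lambda - 9).
Eigenvalues: 0, 5, 9.

0, 5, 9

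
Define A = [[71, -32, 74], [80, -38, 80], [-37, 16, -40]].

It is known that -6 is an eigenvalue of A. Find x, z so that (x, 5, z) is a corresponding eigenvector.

4, -2

We need (A + 6I)v = 0.
A + 6I = [[77, -32, 74], [80, -32, 80], [-37, 16, -34]].
Row 1: (77)·x + (-32)·5 + (74)·z = 0
Row 2: (80)·x + (-32)·5 + (80)·z = 0
Row 3: (-37)·x + (16)·5 + (-34)·z = 0
Solving gives x = 4, z = -2.
Check: A·(4, 5, -2) = (-24, -30, 12) = -6·(4, 5, -2).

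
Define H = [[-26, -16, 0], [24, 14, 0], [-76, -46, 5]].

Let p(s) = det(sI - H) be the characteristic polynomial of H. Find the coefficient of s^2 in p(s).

7

The coefficient of s^2 of det(sI - H) is −trace(H).
trace(H) = (-26) + (14) + (5) = -7, so the coefficient is 7.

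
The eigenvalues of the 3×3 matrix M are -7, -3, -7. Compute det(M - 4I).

If M has eigenvalues -7, -3, -7, then M - 4I has eigenvalues -11, -7, -11.
det(M - 4I) = (-11) · (-7) · (-11) = -847.

-847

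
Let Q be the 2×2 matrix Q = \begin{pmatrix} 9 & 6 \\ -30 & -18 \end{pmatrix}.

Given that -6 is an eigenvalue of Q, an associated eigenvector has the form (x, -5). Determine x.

2

We need (Q + 6I)v = 0.
Q + 6I = [[15, 6], [-30, -12]].
Row 1: (15)·x + (6)·-5 = 0
Row 2: (-30)·x + (-12)·-5 = 0
Solving gives x = 2.
Check: Q·(2, -5) = (-12, 30) = -6·(2, -5).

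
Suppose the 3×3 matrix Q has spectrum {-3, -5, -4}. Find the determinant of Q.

det(Q) is the product of the eigenvalues: (-3) · (-5) · (-4) = -60.

-60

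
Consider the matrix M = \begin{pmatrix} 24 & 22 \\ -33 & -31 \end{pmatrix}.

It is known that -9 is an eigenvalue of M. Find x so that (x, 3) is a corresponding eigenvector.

-2

We need (M + 9I)v = 0.
M + 9I = [[33, 22], [-33, -22]].
Row 1: (33)·x + (22)·3 = 0
Row 2: (-33)·x + (-22)·3 = 0
Solving gives x = -2.
Check: M·(-2, 3) = (18, -27) = -9·(-2, 3).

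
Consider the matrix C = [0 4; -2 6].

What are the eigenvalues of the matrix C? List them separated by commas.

det(C - λI) = (0 - λ)(6 - λ) - (4)·(-2) = λ^2 - 6λ + 8.
This factors as (λ - 2)·(λ - 4) = 0.
Eigenvalues: 2, 4.

2, 4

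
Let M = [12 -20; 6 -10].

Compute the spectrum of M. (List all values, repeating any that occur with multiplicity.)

0, 2

det(M - λI) = (12 - λ)(-10 - λ) - (-20)·(6) = λ^2 - 2λ.
This factors as λ·(λ - 2) = 0.
Eigenvalues: 0, 2.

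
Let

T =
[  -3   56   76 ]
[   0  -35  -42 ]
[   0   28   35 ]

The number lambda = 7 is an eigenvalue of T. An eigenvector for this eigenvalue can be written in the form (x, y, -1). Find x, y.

We need (T - 7I)v = 0.
T - 7I = [[-10, 56, 76], [0, -42, -42], [0, 28, 28]].
Row 1: (-10)·x + (56)·y + (76)·-1 = 0
Row 2: (0)·x + (-42)·y + (-42)·-1 = 0
Row 3: (0)·x + (28)·y + (28)·-1 = 0
Solving gives x = -2, y = 1.
Check: T·(-2, 1, -1) = (-14, 7, -7) = 7·(-2, 1, -1).

-2, 1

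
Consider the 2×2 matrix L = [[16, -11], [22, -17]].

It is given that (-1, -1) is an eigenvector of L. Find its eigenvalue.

Compute Lv: L·(-1, -1) = (-5, -5).
Since Lv = λv, compare component 1: -5 = λ·-1, so λ = 5.

5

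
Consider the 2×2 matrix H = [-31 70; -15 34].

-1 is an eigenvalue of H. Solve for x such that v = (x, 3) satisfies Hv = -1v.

7

We need (H + 1I)v = 0.
H + 1I = [[-30, 70], [-15, 35]].
Row 1: (-30)·x + (70)·3 = 0
Row 2: (-15)·x + (35)·3 = 0
Solving gives x = 7.
Check: H·(7, 3) = (-7, -3) = -1·(7, 3).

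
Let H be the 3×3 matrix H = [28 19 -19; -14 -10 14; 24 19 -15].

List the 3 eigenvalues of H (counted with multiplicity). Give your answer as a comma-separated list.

Compute the characteristic polynomial p(λ) = det(λI - H).
Expanding the 3×3 determinant: p(λ) = λ^3 - 3λ^2 - 94λ + 360.
Since p(4) = 0, λ = 4 is a root.
Factor out (λ - 4): p(λ) = (λ - 4)·(λ^2 + λ - 90).
The quadratic factors as (λ + 10)·(λ - 9).
Eigenvalues: -10, 4, 9.

-10, 4, 9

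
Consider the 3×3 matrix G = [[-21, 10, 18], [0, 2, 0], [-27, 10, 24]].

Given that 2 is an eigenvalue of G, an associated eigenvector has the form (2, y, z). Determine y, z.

We need (G - 2I)v = 0.
G - 2I = [[-23, 10, 18], [0, 0, 0], [-27, 10, 22]].
Row 1: (-23)·2 + (10)·y + (18)·z = 0
Row 2: (0)·2 + (0)·y + (0)·z = 0
Row 3: (-27)·2 + (10)·y + (22)·z = 0
Solving gives y = 1, z = 2.
Check: G·(2, 1, 2) = (4, 2, 4) = 2·(2, 1, 2).

1, 2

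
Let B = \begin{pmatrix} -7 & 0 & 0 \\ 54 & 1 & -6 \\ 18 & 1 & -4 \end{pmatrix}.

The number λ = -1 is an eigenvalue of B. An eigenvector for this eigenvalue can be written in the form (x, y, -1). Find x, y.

0, -3

We need (B + 1I)v = 0.
B + 1I = [[-6, 0, 0], [54, 2, -6], [18, 1, -3]].
Row 1: (-6)·x + (0)·y + (0)·-1 = 0
Row 2: (54)·x + (2)·y + (-6)·-1 = 0
Row 3: (18)·x + (1)·y + (-3)·-1 = 0
Solving gives x = 0, y = -3.
Check: B·(0, -3, -1) = (0, 3, 1) = -1·(0, -3, -1).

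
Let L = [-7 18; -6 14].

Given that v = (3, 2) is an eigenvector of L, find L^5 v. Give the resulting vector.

(9375, 6250)

First find the eigenvalue: Lv = (15, 10) = 5·(3, 2), so λ = 5.
Then L^5 v = λ^5·v = 5^5·(3, 2) = 3125·(3, 2) = (9375, 6250).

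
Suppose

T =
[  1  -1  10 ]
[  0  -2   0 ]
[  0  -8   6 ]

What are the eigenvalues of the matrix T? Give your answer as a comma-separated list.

-2, 1, 6

Set up det(λI - T) = 0.
Expanding along the first row, p(λ) = λ^3 - 5λ^2 - 8λ + 12.
Rational-root test: λ = -2 gives p(-2) = 0.
Dividing by (λ + 2) leaves λ^2 - 7λ + 6.
The quadratic factors as (λ - 1)·(λ - 6).
Eigenvalues: -2, 1, 6.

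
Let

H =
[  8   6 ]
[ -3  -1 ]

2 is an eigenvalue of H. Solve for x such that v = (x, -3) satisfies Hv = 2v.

We need (H - 2I)v = 0.
H - 2I = [[6, 6], [-3, -3]].
Row 1: (6)·x + (6)·-3 = 0
Row 2: (-3)·x + (-3)·-3 = 0
Solving gives x = 3.
Check: H·(3, -3) = (6, -6) = 2·(3, -3).

3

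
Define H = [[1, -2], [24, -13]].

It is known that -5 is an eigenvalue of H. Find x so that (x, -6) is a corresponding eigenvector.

We need (H + 5I)v = 0.
H + 5I = [[6, -2], [24, -8]].
Row 1: (6)·x + (-2)·-6 = 0
Row 2: (24)·x + (-8)·-6 = 0
Solving gives x = -2.
Check: H·(-2, -6) = (10, 30) = -5·(-2, -6).

-2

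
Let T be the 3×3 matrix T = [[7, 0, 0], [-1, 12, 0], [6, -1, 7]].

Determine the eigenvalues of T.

7, 7, 12

T is lower triangular, so its eigenvalues are the diagonal entries.
Diagonal: 7, 12, 7.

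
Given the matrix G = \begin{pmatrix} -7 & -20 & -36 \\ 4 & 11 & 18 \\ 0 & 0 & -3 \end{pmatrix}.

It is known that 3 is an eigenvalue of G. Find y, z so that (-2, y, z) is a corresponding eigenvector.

We need (G - 3I)v = 0.
G - 3I = [[-10, -20, -36], [4, 8, 18], [0, 0, -6]].
Row 1: (-10)·-2 + (-20)·y + (-36)·z = 0
Row 2: (4)·-2 + (8)·y + (18)·z = 0
Row 3: (0)·-2 + (0)·y + (-6)·z = 0
Solving gives y = 1, z = 0.
Check: G·(-2, 1, 0) = (-6, 3, 0) = 3·(-2, 1, 0).

1, 0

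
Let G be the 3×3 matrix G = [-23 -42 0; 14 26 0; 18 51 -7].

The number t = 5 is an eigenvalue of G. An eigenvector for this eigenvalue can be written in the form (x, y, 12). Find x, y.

-9, 6

We need (G - 5I)v = 0.
G - 5I = [[-28, -42, 0], [14, 21, 0], [18, 51, -12]].
Row 1: (-28)·x + (-42)·y + (0)·12 = 0
Row 2: (14)·x + (21)·y + (0)·12 = 0
Row 3: (18)·x + (51)·y + (-12)·12 = 0
Solving gives x = -9, y = 6.
Check: G·(-9, 6, 12) = (-45, 30, 60) = 5·(-9, 6, 12).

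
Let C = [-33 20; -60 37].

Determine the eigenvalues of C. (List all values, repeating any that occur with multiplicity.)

-3, 7

det(C - tI) = (-33 - t)(37 - t) - (20)·(-60) = t^2 - 4t - 21.
This factors as (t + 3)·(t - 7) = 0.
Eigenvalues: -3, 7.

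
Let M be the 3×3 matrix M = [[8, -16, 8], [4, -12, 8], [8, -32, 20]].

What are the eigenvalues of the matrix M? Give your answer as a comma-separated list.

The characteristic polynomial is p(λ) = det(λI - M).
Expanding along the first row, p(λ) = λ^3 - 16λ^2 + 80λ - 128.
Try λ = 8: p(8) = 0, so 8 is a root.
Dividing by (λ - 8) leaves λ^2 - 8λ + 16.
The quadratic factor is (λ - 4)^2.
Eigenvalues: 4, 4, 8.

4, 4, 8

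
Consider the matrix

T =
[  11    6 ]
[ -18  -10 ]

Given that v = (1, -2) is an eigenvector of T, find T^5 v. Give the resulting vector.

(-1, 2)

First find the eigenvalue: Tv = (-1, 2) = -1·(1, -2), so λ = -1.
Then T^5 v = λ^5·v = (-1)^5·(1, -2) = -1·(1, -2) = (-1, 2).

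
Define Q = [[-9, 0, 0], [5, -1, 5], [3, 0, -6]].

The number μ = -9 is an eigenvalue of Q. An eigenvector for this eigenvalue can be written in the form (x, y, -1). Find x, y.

We need (Q + 9I)v = 0.
Q + 9I = [[0, 0, 0], [5, 8, 5], [3, 0, 3]].
Row 1: (0)·x + (0)·y + (0)·-1 = 0
Row 2: (5)·x + (8)·y + (5)·-1 = 0
Row 3: (3)·x + (0)·y + (3)·-1 = 0
Solving gives x = 1, y = 0.
Check: Q·(1, 0, -1) = (-9, 0, 9) = -9·(1, 0, -1).

1, 0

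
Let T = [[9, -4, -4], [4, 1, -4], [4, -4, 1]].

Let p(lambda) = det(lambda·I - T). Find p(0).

p(0) = det(0·I − T) = det(−T) = (−1)^3·det(T).
det(T) = 25, so p(0) = -25.

-25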